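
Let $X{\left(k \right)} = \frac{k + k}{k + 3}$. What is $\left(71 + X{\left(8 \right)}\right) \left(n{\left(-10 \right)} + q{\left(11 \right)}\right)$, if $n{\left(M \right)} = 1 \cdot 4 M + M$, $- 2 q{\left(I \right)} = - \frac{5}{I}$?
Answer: $- \frac{872715}{242} \approx -3606.3$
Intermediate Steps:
$q{\left(I \right)} = \frac{5}{2 I}$ ($q{\left(I \right)} = - \frac{\left(-5\right) \frac{1}{I}}{2} = \frac{5}{2 I}$)
$X{\left(k \right)} = \frac{2 k}{3 + k}$
$n{\left(M \right)} = 5 M$ ($n{\left(M \right)} = 4 M + M = 5 M$)
$\left(71 + X{\left(8 \right)}\right) \left(n{\left(-10 \right)} + q{\left(11 \right)}\right) = \left(71 + 2 \cdot 8 \frac{1}{3 + 8}\right) \left(5 \left(-10\right) + \frac{5}{2 \cdot 11}\right) = \left(71 + 2 \cdot 8 \cdot \frac{1}{11}\right) \left(-50 + \frac{5}{2} \cdot \frac{1}{11}\right) = \left(71 + 2 \cdot 8 \cdot \frac{1}{11}\right) \left(-50 + \frac{5}{22}\right) = \left(71 + \frac{16}{11}\right) \left(- \frac{1095}{22}\right) = \frac{797}{11} \left(- \frac{1095}{22}\right) = - \frac{872715}{242}$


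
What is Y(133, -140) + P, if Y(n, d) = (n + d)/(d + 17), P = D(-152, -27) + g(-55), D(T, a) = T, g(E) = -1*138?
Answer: -35663/123 ≈ -289.94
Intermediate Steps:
g(E) = -138
P = -290 (P = -152 - 138 = -290)
Y(n, d) = (d + n)/(17 + d)
Y(133, -140) + P = (-140 + 133)/(17 - 140) - 290 = -7/(-123) - 290 = -1/123*(-7) - 290 = 7/123 - 290 = -35663/123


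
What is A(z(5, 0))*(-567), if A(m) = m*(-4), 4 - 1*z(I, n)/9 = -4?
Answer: 163296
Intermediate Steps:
z(I, n) = 72 (z(I, n) = 36 - 9*(-4) = 36 + 36 = 72)
A(m) = -4*m
A(z(5, 0))*(-567) = -4*72*(-567) = -288*(-567) = 163296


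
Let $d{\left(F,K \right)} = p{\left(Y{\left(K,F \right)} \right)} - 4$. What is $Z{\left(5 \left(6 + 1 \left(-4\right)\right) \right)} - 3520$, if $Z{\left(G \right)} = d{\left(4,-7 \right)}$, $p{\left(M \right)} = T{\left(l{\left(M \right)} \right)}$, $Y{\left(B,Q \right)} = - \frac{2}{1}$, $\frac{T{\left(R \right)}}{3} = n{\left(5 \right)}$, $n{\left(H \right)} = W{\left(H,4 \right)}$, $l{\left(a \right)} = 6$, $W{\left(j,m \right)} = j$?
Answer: $-3509$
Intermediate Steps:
$n{\left(H \right)} = H$
$T{\left(R \right)} = 15$ ($T{\left(R \right)} = 3 \cdot 5 = 15$)
$Y{\left(B,Q \right)} = -2$ ($Y{\left(B,Q \right)} = \left(-2\right) 1 = -2$)
$p{\left(M \right)} = 15$
$d{\left(F,K \right)} = 11$ ($d{\left(F,K \right)} = 15 - 4 = 11$)
$Z{\left(G \right)} = 11$
$Z{\left(5 \left(6 + 1 \left(-4\right)\right) \right)} - 3520 = 11 - 3520 = -3509$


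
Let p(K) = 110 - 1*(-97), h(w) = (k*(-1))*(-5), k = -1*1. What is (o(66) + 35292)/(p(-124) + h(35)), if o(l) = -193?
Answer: 35099/202 ≈ 173.76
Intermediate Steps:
k = -1
h(w) = -5 (h(w) = -1*(-1)*(-5) = 1*(-5) = -5)
p(K) = 207 (p(K) = 110 + 97 = 207)
(o(66) + 35292)/(p(-124) + h(35)) = (-193 + 35292)/(207 - 5) = 35099/202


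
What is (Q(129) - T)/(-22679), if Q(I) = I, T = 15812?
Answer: 15683/22679 ≈ 0.69152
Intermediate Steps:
(Q(129) - T)/(-22679) = (129 - 1*15812)/(-22679) = (129 - 15812)*(-1/22679) = -15683*(-1/22679) = 15683/22679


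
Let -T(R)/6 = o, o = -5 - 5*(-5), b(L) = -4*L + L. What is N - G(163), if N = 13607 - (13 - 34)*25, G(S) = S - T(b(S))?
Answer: 13849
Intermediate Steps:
b(L) = -3*L
o = 20 (o = -5 + 25 = 20)
T(R) = -120 (T(R) = -6*20 = -120)
G(S) = 120 + S (G(S) = S - 1*(-120) = S + 120 = 120 + S)
N = 14132 (N = 13607 - (-21)*25 = 13607 - 1*(-525) = 13607 + 525 = 14132)
N - G(163) = 14132 - (120 + 163) = 14132 - 1*283 = 14132 - 283 = 13849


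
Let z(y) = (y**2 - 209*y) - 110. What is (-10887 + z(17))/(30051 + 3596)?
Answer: -14261/33647 ≈ -0.42384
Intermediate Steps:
z(y) = -110 + y**2 - 209*y
(-10887 + z(17))/(30051 + 3596) = (-10887 + (-110 + 17**2 - 209*17))/(30051 + 3596) = (-10887 + (-110 + 289 - 3553))/33647 = (-10887 - 3374)*(1/33647) = -14261*1/33647 = -14261/33647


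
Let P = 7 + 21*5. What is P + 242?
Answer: 354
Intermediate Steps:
P = 112 (P = 7 + 105 = 112)
P + 242 = 112 + 242 = 354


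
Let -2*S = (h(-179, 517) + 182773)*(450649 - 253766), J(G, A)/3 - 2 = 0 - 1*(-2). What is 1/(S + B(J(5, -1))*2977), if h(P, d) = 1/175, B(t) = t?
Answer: -175/3148672295654 ≈ -5.5579e-11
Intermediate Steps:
J(G, A) = 12 (J(G, A) = 6 + 3*(0 - 1*(-2)) = 6 + 3*(0 + 2) = 6 + 3*2 = 6 + 6 = 12)
h(P, d) = 1/175
S = -3148678547354/175 (S = -(1/175 + 182773)*(450649 - 253766)/2 = -15992638*196883/175 = -½*6297357094708/175 = -3148678547354/175 ≈ -1.7992e+10)
1/(S + B(J(5, -1))*2977) = 1/(-3148678547354/175 + 12*2977) = 1/(-3148678547354/175 + 35724) = 1/(-3148672295654/175) = -175/3148672295654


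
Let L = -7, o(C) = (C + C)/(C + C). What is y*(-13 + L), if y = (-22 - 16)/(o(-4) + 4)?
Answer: 152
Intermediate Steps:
o(C) = 1 (o(C) = (2*C)/((2*C)) = (2*C)*(1/(2*C)) = 1)
y = -38/5 (y = (-22 - 16)/(1 + 4) = -38/5 ≈ -7.6000)
y*(-13 + L) = -38*(-13 - 7)/5 = -38/5*(-20) = 152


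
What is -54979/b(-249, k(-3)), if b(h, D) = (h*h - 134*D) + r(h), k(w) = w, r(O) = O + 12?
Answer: -54979/62166 ≈ -0.88439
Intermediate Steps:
r(O) = 12 + O
b(h, D) = 12 + h + h² - 134*D (b(h, D) = (h*h - 134*D) + (12 + h) = (h² - 134*D) + (12 + h) = 12 + h + h² - 134*D)
-54979/b(-249, k(-3)) = -54979/(12 - 249 + (-249)² - 134*(-3)) = -54979/(12 - 249 + 62001 + 402) = -54979/62166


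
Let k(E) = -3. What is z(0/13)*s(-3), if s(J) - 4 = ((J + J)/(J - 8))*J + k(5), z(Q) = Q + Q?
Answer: 0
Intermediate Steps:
z(Q) = 2*Q
s(J) = 1 + 2*J²/(-8 + J) (s(J) = 4 + (((J + J)/(J - 8))*J - 3) = 4 + (((2*J)/(-8 + J))*J - 3) = 4 + ((2*J/(-8 + J))*J - 3) = 4 + (2*J²/(-8 + J) - 3) = 4 + (-3 + 2*J²/(-8 + J)) = 1 + 2*J²/(-8 + J))
z(0/13)*s(-3) = (2*(0/13))*((-8 - 3 + 2*(-3)²)/(-8 - 3)) = (2*(0*(1/13)))*((-8 - 3 + 2*9)/(-11)) = (2*0)*(-(-8 - 3 + 18)/11) = 0*(-1/11*7) = 0*(-7/11) = 0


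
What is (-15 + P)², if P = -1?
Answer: 256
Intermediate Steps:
(-15 + P)² = (-15 - 1)² = (-16)² = 256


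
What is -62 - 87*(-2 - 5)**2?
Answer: -4325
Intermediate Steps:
-62 - 87*(-2 - 5)**2 = -62 - 87*(-7)**2 = -62 - 87*49 = -62 - 4263 = -4325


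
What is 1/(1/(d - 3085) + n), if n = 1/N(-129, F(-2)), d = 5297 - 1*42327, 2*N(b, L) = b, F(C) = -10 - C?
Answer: -5174835/80359 ≈ -64.396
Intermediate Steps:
N(b, L) = b/2
d = -37030 (d = 5297 - 42327 = -37030)
n = -2/129 (n = 1/((½)*(-129)) = 1/(-129/2) = -2/129 ≈ -0.015504)
1/(1/(d - 3085) + n) = 1/(1/(-37030 - 3085) - 2/129) = 1/(1/(-40115) - 2/129) = 1/(-1/40115 - 2/129) = 1/(-80359/5174835) = -5174835/80359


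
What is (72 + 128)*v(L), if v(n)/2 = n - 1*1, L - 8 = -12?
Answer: -2000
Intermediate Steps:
L = -4 (L = 8 - 12 = -4)
v(n) = -2 + 2*n (v(n) = 2*(n - 1*1) = 2*(n - 1) = 2*(-1 + n) = -2 + 2*n)
(72 + 128)*v(L) = (72 + 128)*(-2 + 2*(-4)) = 200*(-2 - 8) = 200*(-10) = -2000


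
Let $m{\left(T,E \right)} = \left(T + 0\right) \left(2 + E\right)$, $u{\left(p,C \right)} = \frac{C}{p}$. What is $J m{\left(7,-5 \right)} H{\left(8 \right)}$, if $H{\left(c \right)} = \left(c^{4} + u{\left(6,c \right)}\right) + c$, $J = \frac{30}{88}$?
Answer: $- \frac{323295}{11} \approx -29390.0$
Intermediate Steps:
$J = \frac{15}{44}$ ($J = 30 \cdot \frac{1}{88} = \frac{15}{44} \approx 0.34091$)
$m{\left(T,E \right)} = T \left(2 + E\right)$
$H{\left(c \right)} = c^{4} + \frac{7 c}{6}$ ($H{\left(c \right)} = \left(c^{4} + \frac{c}{6}\right) + c = c^{4} + \frac{7 c}{6}$)
$J m{\left(7,-5 \right)} H{\left(8 \right)} = \frac{15 \cdot 7 \left(2 - 5\right)}{44} \cdot 8 \left(\frac{7}{6} + 8^{3}\right) = \frac{15 \cdot 7 \left(-3\right)}{44} \cdot 8 \left(\frac{7}{6} + 512\right) = \frac{15}{44} \left(-21\right) 8 \cdot \frac{3079}{6} = \left(- \frac{315}{44}\right) \frac{12316}{3} = - \frac{323295}{11}$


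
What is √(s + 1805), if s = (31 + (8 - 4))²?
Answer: √3030 ≈ 55.045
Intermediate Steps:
s = 1225 (s = (31 + 4)² = 35² = 1225)
√(s + 1805) = √(1225 + 1805) = √3030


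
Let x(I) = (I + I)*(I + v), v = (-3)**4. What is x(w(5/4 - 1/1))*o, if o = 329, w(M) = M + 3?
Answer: 1441349/8 ≈ 1.8017e+5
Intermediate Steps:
v = 81
w(M) = 3 + M
x(I) = 2*I*(81 + I) (x(I) = (I + I)*(I + 81) = (2*I)*(81 + I) = 2*I*(81 + I))
x(w(5/4 - 1/1))*o = (2*(3 + (5/4 - 1/1))*(81 + (3 + (5/4 - 1/1))))*329 = (2*(3 + (5*(1/4) - 1*1))*(81 + (3 + (5*(1/4) - 1*1))))*329 = (2*(3 + (5/4 - 1))*(81 + (3 + (5/4 - 1))))*329 = (2*(3 + 1/4)*(81 + (3 + 1/4)))*329 = (2*(13/4)*(81 + 13/4))*329 = (2*(13/4)*(337/4))*329 = (4381/8)*329 = 1441349/8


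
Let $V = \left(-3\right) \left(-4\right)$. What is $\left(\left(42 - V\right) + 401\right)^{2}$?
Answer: $185761$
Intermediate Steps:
$V = 12$
$\left(\left(42 - V\right) + 401\right)^{2} = \left(\left(42 - 12\right) + 401\right)^{2} = \left(30 + 401\right)^{2} = 431^{2} = 185761$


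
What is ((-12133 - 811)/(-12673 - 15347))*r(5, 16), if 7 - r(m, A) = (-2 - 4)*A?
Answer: 333308/7005 ≈ 47.581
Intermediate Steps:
r(m, A) = 7 + 6*A (r(m, A) = 7 - (-2 - 4)*A = 7 - (-6)*A = 7 + 6*A)
((-12133 - 811)/(-12673 - 15347))*r(5, 16) = ((-12133 - 811)/(-12673 - 15347))*(7 + 6*16) = (-12944/(-28020))*(7 + 96) = -12944*(-1/28020)*103 = (3236/7005)*103 = 333308/7005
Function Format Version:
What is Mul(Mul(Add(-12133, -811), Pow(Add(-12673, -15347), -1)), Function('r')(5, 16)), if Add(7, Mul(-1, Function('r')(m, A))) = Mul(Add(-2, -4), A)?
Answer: Rational(333308, 7005) ≈ 47.581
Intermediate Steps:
Function('r')(m, A) = Add(7, Mul(6, A)) (Function('r')(m, A) = Add(7, Mul(-1, Mul(Add(-2, -4), A))) = Add(7, Mul(-1, Mul(-6, A))) = Add(7, Mul(6, A)))
Mul(Mul(Add(-12133, -811), Pow(Add(-12673, -15347), -1)), Function('r')(5, 16)) = Mul(Mul(Add(-12133, -811), Pow(Add(-12673, -15347), -1)), Add(7, Mul(6, 16))) = Mul(Mul(-12944, Pow(-28020, -1)), Add(7, 96)) = Mul(Mul(-12944, Rational(-1, 28020)), 103) = Mul(Rational(3236, 7005), 103) = Rational(333308, 7005)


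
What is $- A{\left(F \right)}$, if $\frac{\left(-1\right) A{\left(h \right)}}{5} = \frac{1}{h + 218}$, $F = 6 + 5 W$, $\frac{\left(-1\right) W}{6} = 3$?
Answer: $\frac{5}{134} \approx 0.037313$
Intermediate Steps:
$W = -18$ ($W = \left(-6\right) 3 = -18$)
$F = -84$ ($F = 6 + 5 \left(-18\right) = 6 - 90 = -84$)
$A{\left(h \right)} = - \frac{5}{218 + h}$ ($A{\left(h \right)} = - \frac{5}{h + 218} = - \frac{5}{218 + h}$)
$- A{\left(F \right)} = - \frac{-5}{218 - 84} = - \frac{-5}{134} = \left(-1\right) \left(- \frac{5}{134}\right) = \frac{5}{134}$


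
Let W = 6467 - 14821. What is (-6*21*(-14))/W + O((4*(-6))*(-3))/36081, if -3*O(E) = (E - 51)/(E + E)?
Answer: -4582604887/21702288528 ≈ -0.21116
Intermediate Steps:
O(E) = -(-51 + E)/(6*E) (O(E) = -(E - 51)/(3*(E + E)) = -(-51 + E)/(3*(2*E)) = -(-51 + E)*1/(2*E)/3 = -(-51 + E)/(6*E))
W = -8354
(-6*21*(-14))/W + O((4*(-6))*(-3))/36081 = (-6*21*(-14))/(-8354) + ((51 - 4*(-6)*(-3))/(6*(((4*(-6))*(-3)))))/36081 = -126*(-14)*(-1/8354) + ((51 - (-24)*(-3))/(6*((-24*(-3)))))*(1/36081) = 1764*(-1/8354) + ((⅙)*(51 - 1*72)/72)*(1/36081) = -882/4177 + ((⅙)*(1/72)*(51 - 72))*(1/36081) = -882/4177 + ((⅙)*(1/72)*(-21))*(1/36081) = -882/4177 - 7/144*1/36081 = -882/4177 - 7/5195664 = -4582604887/21702288528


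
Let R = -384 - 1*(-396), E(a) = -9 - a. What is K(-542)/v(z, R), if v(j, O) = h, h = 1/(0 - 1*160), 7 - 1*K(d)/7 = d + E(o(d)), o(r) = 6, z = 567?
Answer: -631680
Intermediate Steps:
K(d) = 154 - 7*d (K(d) = 49 - 7*(d + (-9 - 1*6)) = 49 - 7*(d + (-9 - 6)) = 49 - 7*(d - 15) = 49 - 7*(-15 + d) = 49 + (105 - 7*d) = 154 - 7*d)
R = 12 (R = -384 + 396 = 12)
h = -1/160 (h = 1/(0 - 160) = 1/(-160) = -1/160 ≈ -0.0062500)
v(j, O) = -1/160
K(-542)/v(z, R) = (154 - 7*(-542))/(-1/160) = (154 + 3794)*(-160) = 3948*(-160) = -631680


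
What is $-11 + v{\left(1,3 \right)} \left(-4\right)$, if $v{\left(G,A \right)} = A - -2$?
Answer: $-31$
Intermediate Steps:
$v{\left(G,A \right)} = 2 + A$ ($v{\left(G,A \right)} = A + 2 = 2 + A$)
$-11 + v{\left(1,3 \right)} \left(-4\right) = -11 + \left(2 + 3\right) \left(-4\right) = -11 + 5 \left(-4\right) = -11 - 20 = -31$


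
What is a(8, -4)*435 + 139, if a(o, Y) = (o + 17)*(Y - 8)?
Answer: -130361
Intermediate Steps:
a(o, Y) = (-8 + Y)*(17 + o) (a(o, Y) = (17 + o)*(-8 + Y) = (-8 + Y)*(17 + o))
a(8, -4)*435 + 139 = (-136 - 8*8 + 17*(-4) - 4*8)*435 + 139 = (-136 - 64 - 68 - 32)*435 + 139 = -300*435 + 139 = -130500 + 139 = -130361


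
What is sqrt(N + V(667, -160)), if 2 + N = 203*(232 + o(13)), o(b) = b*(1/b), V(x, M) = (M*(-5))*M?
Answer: 21*I*sqrt(183) ≈ 284.08*I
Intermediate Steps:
V(x, M) = -5*M**2 (V(x, M) = (-5*M)*M = -5*M**2)
o(b) = 1 (o(b) = b/b = 1)
N = 47297 (N = -2 + 203*(232 + 1) = -2 + 203*233 = -2 + 47299 = 47297)
sqrt(N + V(667, -160)) = sqrt(47297 - 5*(-160)**2) = sqrt(47297 - 5*25600) = sqrt(47297 - 128000) = sqrt(-80703) = 21*I*sqrt(183)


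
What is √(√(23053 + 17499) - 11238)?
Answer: √(-11238 + 2*√10138) ≈ 105.06*I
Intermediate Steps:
√(√(23053 + 17499) - 11238) = √(√40552 - 11238) = √(2*√10138 - 11238) = √(-11238 + 2*√10138)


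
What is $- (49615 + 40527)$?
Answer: $-90142$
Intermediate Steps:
$- (49615 + 40527) = \left(-1\right) 90142 = -90142$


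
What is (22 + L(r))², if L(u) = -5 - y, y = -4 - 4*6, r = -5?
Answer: 2025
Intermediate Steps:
y = -28 (y = -4 - 24 = -28)
L(u) = 23 (L(u) = -5 - 1*(-28) = -5 + 28 = 23)
(22 + L(r))² = (22 + 23)² = 45² = 2025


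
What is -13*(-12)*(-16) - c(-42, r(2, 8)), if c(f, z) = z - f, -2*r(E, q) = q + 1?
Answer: -5067/2 ≈ -2533.5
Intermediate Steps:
r(E, q) = -½ - q/2 (r(E, q) = -(q + 1)/2 = -(1 + q)/2 = -½ - q/2)
-13*(-12)*(-16) - c(-42, r(2, 8)) = -13*(-12)*(-16) - ((-½ - ½*8) - 1*(-42)) = 156*(-16) - ((-½ - 4) + 42) = -2496 - (-9/2 + 42) = -2496 - 1*75/2 = -2496 - 75/2 = -5067/2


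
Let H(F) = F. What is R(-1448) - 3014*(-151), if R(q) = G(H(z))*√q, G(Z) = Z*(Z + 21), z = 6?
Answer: 455114 + 324*I*√362 ≈ 4.5511e+5 + 6164.5*I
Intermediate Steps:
G(Z) = Z*(21 + Z)
R(q) = 162*√q (R(q) = (6*(21 + 6))*√q = (6*27)*√q = 162*√q)
R(-1448) - 3014*(-151) = 162*√(-1448) - 3014*(-151) = 162*(2*I*√362) + 455114 = 324*I*√362 + 455114 = 455114 + 324*I*√362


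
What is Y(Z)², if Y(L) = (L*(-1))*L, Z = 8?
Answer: 4096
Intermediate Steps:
Y(L) = -L² (Y(L) = (-L)*L = -L²)
Y(Z)² = (-1*8²)² = (-1*64)² = (-64)² = 4096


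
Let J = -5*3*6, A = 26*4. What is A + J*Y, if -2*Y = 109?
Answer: 5009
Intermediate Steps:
Y = -109/2 (Y = -½*109 = -109/2 ≈ -54.500)
A = 104
J = -90 (J = -15*6 = -90)
A + J*Y = 104 - 90*(-109/2) = 104 + 4905 = 5009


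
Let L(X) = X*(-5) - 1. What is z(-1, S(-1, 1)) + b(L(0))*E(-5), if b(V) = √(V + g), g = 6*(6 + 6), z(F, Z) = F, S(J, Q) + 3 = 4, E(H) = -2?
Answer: -1 - 2*√71 ≈ -17.852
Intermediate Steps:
S(J, Q) = 1 (S(J, Q) = -3 + 4 = 1)
g = 72 (g = 6*12 = 72)
L(X) = -1 - 5*X (L(X) = -5*X - 1 = -1 - 5*X)
b(V) = √(72 + V) (b(V) = √(V + 72) = √(72 + V))
z(-1, S(-1, 1)) + b(L(0))*E(-5) = -1 + √(72 + (-1 - 5*0))*(-2) = -1 + √(72 + (-1 + 0))*(-2) = -1 + √(72 - 1)*(-2) = -1 + √71*(-2) = -1 - 2*√71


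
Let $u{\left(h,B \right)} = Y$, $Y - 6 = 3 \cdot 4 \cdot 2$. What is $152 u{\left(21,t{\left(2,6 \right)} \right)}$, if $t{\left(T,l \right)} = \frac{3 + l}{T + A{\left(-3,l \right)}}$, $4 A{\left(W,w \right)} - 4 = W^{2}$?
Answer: $4560$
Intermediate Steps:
$A{\left(W,w \right)} = 1 + \frac{W^{2}}{4}$
$Y = 30$ ($Y = 6 + 3 \cdot 4 \cdot 2 = 6 + 12 \cdot 2 = 6 + 24 = 30$)
$t{\left(T,l \right)} = \frac{3 + l}{\frac{13}{4} + T}$ ($t{\left(T,l \right)} = \frac{3 + l}{T + \left(1 + \frac{\left(-3\right)^{2}}{4}\right)} = \frac{3 + l}{T + \left(1 + \frac{1}{4} \cdot 9\right)} = \frac{3 + l}{T + \left(1 + \frac{9}{4}\right)} = \frac{3 + l}{T + \frac{13}{4}} = \frac{3 + l}{\frac{13}{4} + T}$)
$u{\left(h,B \right)} = 30$
$152 u{\left(21,t{\left(2,6 \right)} \right)} = 152 \cdot 30 = 4560$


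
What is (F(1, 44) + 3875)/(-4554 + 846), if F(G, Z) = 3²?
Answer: -971/927 ≈ -1.0475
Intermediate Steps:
F(G, Z) = 9
(F(1, 44) + 3875)/(-4554 + 846) = (9 + 3875)/(-4554 + 846) = 3884/(-3708) = 3884*(-1/3708) = -971/927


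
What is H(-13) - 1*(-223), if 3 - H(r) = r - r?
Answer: 226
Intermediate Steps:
H(r) = 3 (H(r) = 3 - (r - r) = 3 - 1*0 = 3 + 0 = 3)
H(-13) - 1*(-223) = 3 - 1*(-223) = 3 + 223 = 226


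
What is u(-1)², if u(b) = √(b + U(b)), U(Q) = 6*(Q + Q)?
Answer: -13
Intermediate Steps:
U(Q) = 12*Q (U(Q) = 6*(2*Q) = 12*Q)
u(b) = √13*√b (u(b) = √(b + 12*b) = √(13*b) = √13*√b)
u(-1)² = (√13*√(-1))² = (√13*I)² = (I*√13)² = -13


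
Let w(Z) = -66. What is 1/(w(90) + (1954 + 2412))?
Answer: 1/4300 ≈ 0.00023256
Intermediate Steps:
1/(w(90) + (1954 + 2412)) = 1/(-66 + (1954 + 2412)) = 1/(-66 + 4366) = 1/4300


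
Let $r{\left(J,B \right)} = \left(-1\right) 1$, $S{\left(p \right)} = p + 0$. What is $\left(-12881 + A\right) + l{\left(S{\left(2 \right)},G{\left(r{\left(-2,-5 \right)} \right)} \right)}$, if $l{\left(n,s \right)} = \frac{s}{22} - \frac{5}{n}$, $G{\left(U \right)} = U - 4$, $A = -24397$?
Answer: $- \frac{410088}{11} \approx -37281.0$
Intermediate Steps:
$S{\left(p \right)} = p$
$r{\left(J,B \right)} = -1$
$G{\left(U \right)} = -4 + U$
$l{\left(n,s \right)} = - \frac{5}{n} + \frac{s}{22}$ ($l{\left(n,s \right)} = s \frac{1}{22} - \frac{5}{n} = \frac{s}{22} - \frac{5}{n} = - \frac{5}{n} + \frac{s}{22}$)
$\left(-12881 + A\right) + l{\left(S{\left(2 \right)},G{\left(r{\left(-2,-5 \right)} \right)} \right)} = \left(-12881 - 24397\right) + \left(- \frac{5}{2} + \frac{-4 - 1}{22}\right) = -37278 + \left(\left(-5\right) \frac{1}{2} + \frac{1}{22} \left(-5\right)\right) = -37278 - \frac{30}{11} = - \frac{410088}{11}$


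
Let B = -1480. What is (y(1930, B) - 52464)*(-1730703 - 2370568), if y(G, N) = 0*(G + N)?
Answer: 215169081744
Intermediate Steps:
y(G, N) = 0
(y(1930, B) - 52464)*(-1730703 - 2370568) = (0 - 52464)*(-1730703 - 2370568) = -52464*(-4101271) = 215169081744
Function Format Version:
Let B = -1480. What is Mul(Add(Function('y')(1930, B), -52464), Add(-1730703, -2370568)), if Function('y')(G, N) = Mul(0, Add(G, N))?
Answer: 215169081744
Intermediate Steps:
Function('y')(G, N) = 0
Mul(Add(Function('y')(1930, B), -52464), Add(-1730703, -2370568)) = Mul(Add(0, -52464), Add(-1730703, -2370568)) = Mul(-52464, -4101271) = 215169081744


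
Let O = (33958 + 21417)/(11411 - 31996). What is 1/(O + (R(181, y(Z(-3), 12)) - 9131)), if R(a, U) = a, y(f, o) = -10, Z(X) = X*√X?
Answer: -4117/36858225 ≈ -0.00011170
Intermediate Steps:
Z(X) = X^(3/2)
O = -11075/4117 (O = 55375/(-20585) = 55375*(-1/20585) = -11075/4117 ≈ -2.6901)
1/(O + (R(181, y(Z(-3), 12)) - 9131)) = 1/(-11075/4117 + (181 - 9131)) = 1/(-11075/4117 - 8950) = 1/(-36858225/4117) = -4117/36858225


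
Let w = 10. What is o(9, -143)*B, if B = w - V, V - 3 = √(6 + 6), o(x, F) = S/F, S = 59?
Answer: -413/143 + 118*√3/143 ≈ -1.4589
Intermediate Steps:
o(x, F) = 59/F
V = 3 + 2*√3 (V = 3 + √(6 + 6) = 3 + √12 = 3 + 2*√3 ≈ 6.4641)
B = 7 - 2*√3 (B = 10 - (3 + 2*√3) = 10 + (-3 - 2*√3) = 7 - 2*√3 ≈ 3.5359)
o(9, -143)*B = (59/(-143))*(7 - 2*√3) = (59*(-1/143))*(7 - 2*√3) = -59*(7 - 2*√3)/143 = -413/143 + 118*√3/143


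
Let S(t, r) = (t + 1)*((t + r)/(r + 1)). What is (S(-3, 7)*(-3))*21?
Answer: 63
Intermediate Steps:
S(t, r) = (1 + t)*(r + t)/(1 + r) (S(t, r) = (1 + t)*((r + t)/(1 + r)) = (1 + t)*(r + t)/(1 + r))
(S(-3, 7)*(-3))*21 = (((7 - 3 + (-3)² + 7*(-3))/(1 + 7))*(-3))*21 = (((7 - 3 + 9 - 21)/8)*(-3))*21 = (((⅛)*(-8))*(-3))*21 = -1*(-3)*21 = 3*21 = 63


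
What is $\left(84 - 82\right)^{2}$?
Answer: $4$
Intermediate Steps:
$\left(84 - 82\right)^{2} = 2^{2} = 4$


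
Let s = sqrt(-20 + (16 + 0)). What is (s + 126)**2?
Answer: 15872 + 504*I ≈ 15872.0 + 504.0*I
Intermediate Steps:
s = 2*I (s = sqrt(-20 + 16) = sqrt(-4) = 2*I ≈ 2.0*I)
(s + 126)**2 = (2*I + 126)**2 = (126 + 2*I)**2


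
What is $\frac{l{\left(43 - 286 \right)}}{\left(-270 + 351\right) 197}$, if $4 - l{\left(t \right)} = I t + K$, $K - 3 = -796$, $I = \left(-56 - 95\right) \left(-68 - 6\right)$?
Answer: $\frac{2716079}{15957} \approx 170.21$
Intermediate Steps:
$I = 11174$ ($I = \left(-151\right) \left(-74\right) = 11174$)
$K = -793$ ($K = 3 - 796 = -793$)
$l{\left(t \right)} = 797 - 11174 t$ ($l{\left(t \right)} = 4 - \left(11174 t - 793\right) = 4 - \left(-793 + 11174 t\right) = 797 - 11174 t$)
$\frac{l{\left(43 - 286 \right)}}{\left(-270 + 351\right) 197} = \frac{797 - 11174 \left(43 - 286\right)}{\left(-270 + 351\right) 197} = \frac{797 - 11174 \left(43 - 286\right)}{81 \cdot 197} = \frac{797 - -2715282}{15957} = \left(797 + 2715282\right) \frac{1}{15957} = 2716079 \cdot \frac{1}{15957} = \frac{2716079}{15957}$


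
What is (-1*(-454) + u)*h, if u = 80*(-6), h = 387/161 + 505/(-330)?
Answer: -120653/5313 ≈ -22.709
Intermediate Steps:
h = 9281/10626 (h = 387*(1/161) + 505*(-1/330) = 387/161 - 101/66 = 9281/10626 ≈ 0.87342)
u = -480
(-1*(-454) + u)*h = (-1*(-454) - 480)*(9281/10626) = (454 - 480)*(9281/10626) = -26*9281/10626 = -120653/5313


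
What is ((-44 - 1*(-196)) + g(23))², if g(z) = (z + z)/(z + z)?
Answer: 23409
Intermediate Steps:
g(z) = 1 (g(z) = (2*z)/((2*z)) = (2*z)*(1/(2*z)) = 1)
((-44 - 1*(-196)) + g(23))² = ((-44 - 1*(-196)) + 1)² = ((-44 + 196) + 1)² = (152 + 1)² = 153² = 23409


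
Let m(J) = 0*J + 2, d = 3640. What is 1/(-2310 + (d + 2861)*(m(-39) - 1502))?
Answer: -1/9753810 ≈ -1.0252e-7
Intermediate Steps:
m(J) = 2 (m(J) = 0 + 2 = 2)
1/(-2310 + (d + 2861)*(m(-39) - 1502)) = 1/(-2310 + (3640 + 2861)*(2 - 1502)) = 1/(-2310 + 6501*(-1500)) = 1/(-2310 - 9751500) = 1/(-9753810) = -1/9753810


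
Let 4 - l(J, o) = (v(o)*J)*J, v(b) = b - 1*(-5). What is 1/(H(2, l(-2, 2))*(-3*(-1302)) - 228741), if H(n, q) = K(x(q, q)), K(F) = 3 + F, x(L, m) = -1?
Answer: -1/220929 ≈ -4.5263e-6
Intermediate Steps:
v(b) = 5 + b (v(b) = b + 5 = 5 + b)
l(J, o) = 4 - J²*(5 + o) (l(J, o) = 4 - (5 + o)*J*J = 4 - J*(5 + o)*J = 4 - J²*(5 + o))
H(n, q) = 2 (H(n, q) = 3 - 1 = 2)
1/(H(2, l(-2, 2))*(-3*(-1302)) - 228741) = 1/(2*(-3*(-1302)) - 228741) = 1/(2*3906 - 228741) = 1/(7812 - 228741) = 1/(-220929) = -1/220929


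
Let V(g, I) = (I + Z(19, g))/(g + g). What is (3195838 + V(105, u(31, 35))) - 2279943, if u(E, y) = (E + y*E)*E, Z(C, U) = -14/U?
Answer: 206113442/225 ≈ 9.1606e+5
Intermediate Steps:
u(E, y) = E*(E + E*y) (u(E, y) = (E + E*y)*E = E*(E + E*y))
V(g, I) = (I - 14/g)/(2*g) (V(g, I) = (I - 14/g)/(g + g) = (I - 14/g)/((2*g)) = (I - 14/g)*(1/(2*g)) = (I - 14/g)/(2*g))
(3195838 + V(105, u(31, 35))) - 2279943 = (3195838 + (½)*(-14 + (31²*(1 + 35))*105)/105²) - 2279943 = (3195838 + (½)*(1/11025)*(-14 + (961*36)*105)) - 2279943 = (3195838 + (½)*(1/11025)*(-14 + 34596*105)) - 2279943 = (3195838 + (½)*(1/11025)*(-14 + 3632580)) - 2279943 = (3195838 + (½)*(1/11025)*3632566) - 2279943 = (3195838 + 37067/225) - 2279943 = 719100617/225 - 2279943 = 206113442/225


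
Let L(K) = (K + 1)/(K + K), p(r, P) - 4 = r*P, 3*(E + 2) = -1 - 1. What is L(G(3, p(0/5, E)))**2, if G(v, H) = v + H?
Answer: 16/49 ≈ 0.32653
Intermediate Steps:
E = -8/3 (E = -2 + (-1 - 1)/3 = -2 + (1/3)*(-2) = -2 - 2/3 = -8/3 ≈ -2.6667)
p(r, P) = 4 + P*r (p(r, P) = 4 + r*P = 4 + P*r)
G(v, H) = H + v
L(K) = (1 + K)/(2*K) (L(K) = (1 + K)/((2*K)) = (1 + K)*(1/(2*K)) = (1 + K)/(2*K))
L(G(3, p(0/5, E)))**2 = ((1 + ((4 - 0/5) + 3))/(2*((4 - 0/5) + 3)))**2 = ((1 + ((4 - 8/3*0) + 3))/(2*((4 - 8/3*0) + 3)))**2 = ((1 + ((4 + 0) + 3))/(2*((4 + 0) + 3)))**2 = ((1 + (4 + 3))/(2*(4 + 3)))**2 = ((1/2)*(1 + 7)/7)**2 = ((1/2)*(1/7)*8)**2 = (4/7)**2 = 16/49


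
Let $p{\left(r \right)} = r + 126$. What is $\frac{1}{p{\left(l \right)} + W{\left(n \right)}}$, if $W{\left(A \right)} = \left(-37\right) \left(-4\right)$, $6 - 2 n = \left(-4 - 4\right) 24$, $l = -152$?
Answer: $\frac{1}{122} \approx 0.0081967$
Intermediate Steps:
$p{\left(r \right)} = 126 + r$
$n = 99$ ($n = 3 - \frac{\left(-4 - 4\right) 24}{2} = 3 - \frac{\left(-8\right) 24}{2} = 3 - -96 = 3 + 96 = 99$)
$W{\left(A \right)} = 148$
$\frac{1}{p{\left(l \right)} + W{\left(n \right)}} = \frac{1}{\left(126 - 152\right) + 148} = \frac{1}{-26 + 148} = \frac{1}{122}$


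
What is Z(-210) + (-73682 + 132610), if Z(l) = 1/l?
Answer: 12374879/210 ≈ 58928.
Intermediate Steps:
Z(-210) + (-73682 + 132610) = 1/(-210) + (-73682 + 132610) = -1/210 + 58928 = 12374879/210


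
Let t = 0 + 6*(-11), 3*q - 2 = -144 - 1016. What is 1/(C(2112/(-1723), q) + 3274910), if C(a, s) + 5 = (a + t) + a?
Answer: 1723/5642543373 ≈ 3.0536e-7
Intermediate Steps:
q = -386 (q = ⅔ + (-144 - 1016)/3 = ⅔ + (⅓)*(-1160) = ⅔ - 1160/3 = -386)
t = -66 (t = 0 - 66 = -66)
C(a, s) = -71 + 2*a (C(a, s) = -5 + ((a - 66) + a) = -5 + ((-66 + a) + a) = -5 + (-66 + 2*a) = -71 + 2*a)
1/(C(2112/(-1723), q) + 3274910) = 1/((-71 + 2*(2112/(-1723))) + 3274910) = 1/((-71 + 2*(2112*(-1/1723))) + 3274910) = 1/((-71 + 2*(-2112/1723)) + 3274910) = 1/((-71 - 4224/1723) + 3274910) = 1/(-126557/1723 + 3274910) = 1/(5642543373/1723) = 1723/5642543373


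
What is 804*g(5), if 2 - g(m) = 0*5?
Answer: 1608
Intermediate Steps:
g(m) = 2 (g(m) = 2 - 0*5 = 2 - 1*0 = 2 + 0 = 2)
804*g(5) = 804*2 = 1608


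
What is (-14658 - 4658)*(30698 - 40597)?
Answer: 191209084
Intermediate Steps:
(-14658 - 4658)*(30698 - 40597) = -19316*(-9899) = 191209084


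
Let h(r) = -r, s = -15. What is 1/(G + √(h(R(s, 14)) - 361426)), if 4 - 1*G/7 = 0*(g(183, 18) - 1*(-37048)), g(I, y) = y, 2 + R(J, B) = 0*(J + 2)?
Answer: 1/12936 - I*√461/12936 ≈ 7.7304e-5 - 0.0016598*I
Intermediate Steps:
R(J, B) = -2 (R(J, B) = -2 + 0*(J + 2) = -2 + 0*(2 + J) = -2 + 0 = -2)
G = 28 (G = 28 - 0*(18 - 1*(-37048)) = 28 - 0*(18 + 37048) = 28 - 0*37066 = 28 - 7*0 = 28 + 0 = 28)
1/(G + √(h(R(s, 14)) - 361426)) = 1/(28 + √(-1*(-2) - 361426)) = 1/(28 + √(2 - 361426)) = 1/(28 + √(-361424)) = 1/(28 + 28*I*√461)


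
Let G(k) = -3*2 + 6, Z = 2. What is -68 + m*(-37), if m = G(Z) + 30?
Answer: -1178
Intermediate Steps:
G(k) = 0 (G(k) = -6 + 6 = 0)
m = 30 (m = 0 + 30 = 30)
-68 + m*(-37) = -68 + 30*(-37) = -68 - 1110 = -1178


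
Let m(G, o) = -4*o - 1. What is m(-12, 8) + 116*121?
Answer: 14003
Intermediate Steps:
m(G, o) = -1 - 4*o
m(-12, 8) + 116*121 = (-1 - 4*8) + 116*121 = (-1 - 32) + 14036 = -33 + 14036 = 14003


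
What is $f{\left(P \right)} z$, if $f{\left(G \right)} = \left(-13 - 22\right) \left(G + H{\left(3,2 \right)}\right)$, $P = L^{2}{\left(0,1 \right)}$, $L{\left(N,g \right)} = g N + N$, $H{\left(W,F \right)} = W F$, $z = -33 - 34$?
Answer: $14070$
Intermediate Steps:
$z = -67$
$H{\left(W,F \right)} = F W$
$L{\left(N,g \right)} = N + N g$ ($L{\left(N,g \right)} = N g + N = N + N g$)
$P = 0$ ($P = \left(0 \left(1 + 1\right)\right)^{2} = \left(0 \cdot 2\right)^{2} = 0^{2} = 0$)
$f{\left(G \right)} = -210 - 35 G$ ($f{\left(G \right)} = \left(-13 - 22\right) \left(G + 2 \cdot 3\right) = - 35 \left(G + 6\right) = - 35 \left(6 + G\right) = -210 - 35 G$)
$f{\left(P \right)} z = \left(-210 - 0\right) \left(-67\right) = \left(-210 + 0\right) \left(-67\right) = \left(-210\right) \left(-67\right) = 14070$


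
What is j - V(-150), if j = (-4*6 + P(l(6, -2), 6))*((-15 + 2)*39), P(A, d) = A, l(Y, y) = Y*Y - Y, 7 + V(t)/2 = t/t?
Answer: -3030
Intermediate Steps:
V(t) = -12 (V(t) = -14 + 2*(t/t) = -14 + 2*1 = -14 + 2 = -12)
l(Y, y) = Y² - Y
j = -3042 (j = (-4*6 + 6*(-1 + 6))*((-15 + 2)*39) = (-24 + 6*5)*(-13*39) = (-24 + 30)*(-507) = 6*(-507) = -3042)
j - V(-150) = -3042 - 1*(-12) = -3042 + 12 = -3030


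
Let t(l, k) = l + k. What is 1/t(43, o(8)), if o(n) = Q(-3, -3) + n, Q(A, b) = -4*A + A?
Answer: 1/60 ≈ 0.016667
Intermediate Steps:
Q(A, b) = -3*A
o(n) = 9 + n (o(n) = -3*(-3) + n = 9 + n)
t(l, k) = k + l
1/t(43, o(8)) = 1/((9 + 8) + 43) = 1/(17 + 43) = 1/60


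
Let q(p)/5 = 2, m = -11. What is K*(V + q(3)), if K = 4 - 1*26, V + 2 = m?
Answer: 66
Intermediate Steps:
q(p) = 10 (q(p) = 5*2 = 10)
V = -13 (V = -2 - 11 = -13)
K = -22 (K = 4 - 26 = -22)
K*(V + q(3)) = -22*(-13 + 10) = -22*(-3) = 66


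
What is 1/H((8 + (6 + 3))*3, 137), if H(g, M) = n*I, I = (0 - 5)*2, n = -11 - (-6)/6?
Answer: 1/100 ≈ 0.010000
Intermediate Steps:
n = -10 (n = -11 - (-6)/6 = -11 - 1*(-1) = -11 + 1 = -10)
I = -10 (I = -5*2 = -10)
H(g, M) = 100 (H(g, M) = -10*(-10) = 100)
1/H((8 + (6 + 3))*3, 137) = 1/100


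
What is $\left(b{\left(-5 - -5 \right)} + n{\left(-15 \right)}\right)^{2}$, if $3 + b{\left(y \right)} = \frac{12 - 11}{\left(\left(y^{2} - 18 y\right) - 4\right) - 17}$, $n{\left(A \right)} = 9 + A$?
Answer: $\frac{36100}{441} \approx 81.859$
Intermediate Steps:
$b{\left(y \right)} = -3 + \frac{1}{-21 + y^{2} - 18 y}$ ($b{\left(y \right)} = -3 + \frac{12 - 11}{\left(\left(y^{2} - 18 y\right) - 4\right) - 17} = -3 + 1 \frac{1}{\left(-4 + y^{2} - 18 y\right) - 17} = -3 + 1 \frac{1}{-21 + y^{2} - 18 y} = -3 + \frac{1}{-21 + y^{2} - 18 y}$)
$\left(b{\left(-5 - -5 \right)} + n{\left(-15 \right)}\right)^{2} = \left(\frac{-64 - 54 \left(-5 - -5\right) + 3 \left(-5 - -5\right)^{2}}{21 - \left(-5 - -5\right)^{2} + 18 \left(-5 - -5\right)} + \left(9 - 15\right)\right)^{2} = \left(\frac{-64 - 54 \left(-5 + 5\right) + 3 \left(-5 + 5\right)^{2}}{21 - \left(-5 + 5\right)^{2} + 18 \left(-5 + 5\right)} - 6\right)^{2} = \left(\frac{-64 - 0 + 3 \cdot 0^{2}}{21 - 0^{2} + 18 \cdot 0} - 6\right)^{2} = \left(\frac{-64 + 0 + 3 \cdot 0}{21 - 0 + 0} - 6\right)^{2} = \left(\frac{-64 + 0 + 0}{21 + 0 + 0} - 6\right)^{2} = \left(\frac{1}{21} \left(-64\right) - 6\right)^{2} = \left(- \frac{64}{21} - 6\right)^{2} = \left(- \frac{190}{21}\right)^{2} = \frac{36100}{441}$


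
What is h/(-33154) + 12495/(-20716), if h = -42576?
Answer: 233872593/343409132 ≈ 0.68103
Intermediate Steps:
h/(-33154) + 12495/(-20716) = -42576/(-33154) + 12495/(-20716) = -42576*(-1/33154) + 12495*(-1/20716) = 21288/16577 - 12495/20716 = 233872593/343409132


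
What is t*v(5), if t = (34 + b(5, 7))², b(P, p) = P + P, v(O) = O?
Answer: 9680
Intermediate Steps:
b(P, p) = 2*P
t = 1936 (t = (34 + 2*5)² = (34 + 10)² = 44² = 1936)
t*v(5) = 1936*5 = 9680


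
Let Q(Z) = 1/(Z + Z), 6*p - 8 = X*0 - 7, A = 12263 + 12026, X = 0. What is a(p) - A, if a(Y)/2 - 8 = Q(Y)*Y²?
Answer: -145637/6 ≈ -24273.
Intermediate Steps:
A = 24289
p = ⅙ (p = 4/3 + (0*0 - 7)/6 = 4/3 + (0 - 7)/6 = 4/3 + (⅙)*(-7) = 4/3 - 7/6 = ⅙ ≈ 0.16667)
Q(Z) = 1/(2*Z)
a(Y) = 16 + Y (a(Y) = 16 + 2*((1/(2*Y))*Y²) = 16 + 2*(Y/2) = 16 + Y)
a(p) - A = (16 + ⅙) - 1*24289 = 97/6 - 24289 = -145637/6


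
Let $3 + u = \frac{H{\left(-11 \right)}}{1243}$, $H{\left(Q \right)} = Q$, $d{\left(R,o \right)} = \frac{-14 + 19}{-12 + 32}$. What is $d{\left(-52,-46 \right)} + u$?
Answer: $- \frac{1247}{452} \approx -2.7589$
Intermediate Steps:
$d{\left(R,o \right)} = \frac{1}{4}$ ($d{\left(R,o \right)} = \frac{5}{20} = 5 \cdot \frac{1}{20} = \frac{1}{4}$)
$u = - \frac{340}{113}$ ($u = -3 - \frac{11}{1243} = -3 - \frac{1}{113} = - \frac{340}{113} \approx -3.0089$)
$d{\left(-52,-46 \right)} + u = \frac{1}{4} - \frac{340}{113} = - \frac{1247}{452}$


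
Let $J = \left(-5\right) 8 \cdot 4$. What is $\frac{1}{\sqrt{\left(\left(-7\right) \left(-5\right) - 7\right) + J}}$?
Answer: $- \frac{i \sqrt{33}}{66} \approx - 0.087039 i$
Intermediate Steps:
$J = -160$ ($J = \left(-40\right) 4 = -160$)
$\frac{1}{\sqrt{\left(\left(-7\right) \left(-5\right) - 7\right) + J}} = \frac{1}{\sqrt{\left(\left(-7\right) \left(-5\right) - 7\right) - 160}} = \frac{1}{\sqrt{\left(35 - 7\right) - 160}} = \frac{1}{\sqrt{28 - 160}} = \frac{1}{\sqrt{-132}} = \frac{1}{2 i \sqrt{33}} = - \frac{i \sqrt{33}}{66}$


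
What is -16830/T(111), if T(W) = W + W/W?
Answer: -8415/56 ≈ -150.27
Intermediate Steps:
T(W) = 1 + W (T(W) = W + 1 = 1 + W)
-16830/T(111) = -16830/(1 + 111) = -16830/112 = -16830*1/112 = -8415/56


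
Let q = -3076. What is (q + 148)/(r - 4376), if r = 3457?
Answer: 2928/919 ≈ 3.1861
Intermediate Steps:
(q + 148)/(r - 4376) = (-3076 + 148)/(3457 - 4376) = -2928/(-919) = -2928*(-1/919) = 2928/919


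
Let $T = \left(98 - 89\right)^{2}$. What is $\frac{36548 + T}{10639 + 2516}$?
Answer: $\frac{36629}{13155} \approx 2.7844$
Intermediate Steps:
$T = 81$ ($T = 9^{2} = 81$)
$\frac{36548 + T}{10639 + 2516} = \frac{36548 + 81}{10639 + 2516} = \frac{36629}{13155}$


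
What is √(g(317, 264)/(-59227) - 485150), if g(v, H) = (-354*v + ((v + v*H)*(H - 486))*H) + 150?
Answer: I*√1410224598518834/59227 ≈ 634.05*I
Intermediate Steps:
g(v, H) = 150 - 354*v + H*(-486 + H)*(v + H*v) (g(v, H) = (-354*v + ((v + H*v)*(-486 + H))*H) + 150 = (-354*v + ((-486 + H)*(v + H*v))*H) + 150 = (-354*v + H*(-486 + H)*(v + H*v)) + 150 = 150 - 354*v + H*(-486 + H)*(v + H*v))
√(g(317, 264)/(-59227) - 485150) = √((150 - 354*317 + 317*264³ - 486*264*317 - 485*317*264²)/(-59227) - 485150) = √((150 - 112218 + 317*18399744 - 40672368 - 485*317*69696)*(-1/59227) - 485150) = √((150 - 112218 + 5832718848 - 40672368 - 10715411520)*(-1/59227) - 485150) = √(-4923477108*(-1/59227) - 485150) = √(4923477108/59227 - 485150) = √(-23810501942/59227) = I*√1410224598518834/59227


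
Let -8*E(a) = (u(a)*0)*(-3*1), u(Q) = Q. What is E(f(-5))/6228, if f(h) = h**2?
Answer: 0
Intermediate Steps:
E(a) = 0 (E(a) = -a*0*(-3*1)/8 = -0*(-3) = -1/8*0 = 0)
E(f(-5))/6228 = 0/6228 = 0*(1/6228) = 0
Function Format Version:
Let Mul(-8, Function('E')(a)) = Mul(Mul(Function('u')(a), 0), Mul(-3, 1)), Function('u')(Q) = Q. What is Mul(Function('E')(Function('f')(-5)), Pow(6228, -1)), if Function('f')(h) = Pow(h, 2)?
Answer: 0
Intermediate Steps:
Function('E')(a) = 0 (Function('E')(a) = Mul(Rational(-1, 8), Mul(Mul(a, 0), Mul(-3, 1))) = Mul(Rational(-1, 8), Mul(0, -3)) = Mul(Rational(-1, 8), 0) = 0)
Mul(Function('E')(Function('f')(-5)), Pow(6228, -1)) = Mul(0, Pow(6228, -1)) = Mul(0, Rational(1, 6228)) = 0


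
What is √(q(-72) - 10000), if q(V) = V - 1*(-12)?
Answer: 2*I*√2515 ≈ 100.3*I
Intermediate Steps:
q(V) = 12 + V (q(V) = V + 12 = 12 + V)
√(q(-72) - 10000) = √((12 - 72) - 10000) = √(-60 - 10000) = √(-10060) = 2*I*√2515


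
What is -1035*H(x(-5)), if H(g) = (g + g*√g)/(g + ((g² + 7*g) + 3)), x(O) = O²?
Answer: -375/2 ≈ -187.50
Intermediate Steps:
H(g) = (g + g^(3/2))/(3 + g² + 8*g) (H(g) = (g + g^(3/2))/(g + (3 + g² + 7*g)) = (g + g^(3/2))/(3 + g² + 8*g))
-1035*H(x(-5)) = -1035*((-5)² + ((-5)²)^(3/2))/(3 + ((-5)²)² + 8*(-5)²) = -1035*(25 + 25^(3/2))/(3 + 25² + 8*25) = -1035*(25 + 125)/(3 + 625 + 200) = -1035*150/828 = -5*150/4 = -1035*25/138 = -375/2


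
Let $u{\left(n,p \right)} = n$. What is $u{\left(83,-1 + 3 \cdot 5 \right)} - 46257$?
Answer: $-46174$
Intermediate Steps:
$u{\left(83,-1 + 3 \cdot 5 \right)} - 46257 = 83 - 46257 = -46174$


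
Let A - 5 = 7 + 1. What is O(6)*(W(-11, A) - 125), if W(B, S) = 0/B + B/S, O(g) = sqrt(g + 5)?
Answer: -1636*sqrt(11)/13 ≈ -417.38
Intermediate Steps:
O(g) = sqrt(5 + g)
A = 13 (A = 5 + (7 + 1) = 5 + 8 = 13)
W(B, S) = B/S (W(B, S) = 0 + B/S = B/S)
O(6)*(W(-11, A) - 125) = sqrt(5 + 6)*(-11/13 - 125) = sqrt(11)*(-11*1/13 - 125) = sqrt(11)*(-11/13 - 125) = sqrt(11)*(-1636/13) = -1636*sqrt(11)/13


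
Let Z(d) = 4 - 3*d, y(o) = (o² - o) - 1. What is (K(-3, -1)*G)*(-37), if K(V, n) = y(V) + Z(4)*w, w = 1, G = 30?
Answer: -3330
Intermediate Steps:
y(o) = -1 + o² - o
K(V, n) = -9 + V² - V (K(V, n) = (-1 + V² - V) + (4 - 3*4)*1 = (-1 + V² - V) + (4 - 12)*1 = (-1 + V² - V) - 8*1 = (-1 + V² - V) - 8 = -9 + V² - V)
(K(-3, -1)*G)*(-37) = ((-9 + (-3)² - 1*(-3))*30)*(-37) = ((-9 + 9 + 3)*30)*(-37) = (3*30)*(-37) = 90*(-37) = -3330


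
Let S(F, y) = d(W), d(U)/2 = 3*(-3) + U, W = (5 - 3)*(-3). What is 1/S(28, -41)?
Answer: -1/30 ≈ -0.033333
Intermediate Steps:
W = -6 (W = 2*(-3) = -6)
d(U) = -18 + 2*U (d(U) = 2*(3*(-3) + U) = 2*(-9 + U) = -18 + 2*U)
S(F, y) = -30 (S(F, y) = -18 + 2*(-6) = -18 - 12 = -30)
1/S(28, -41) = 1/(-30) = -1/30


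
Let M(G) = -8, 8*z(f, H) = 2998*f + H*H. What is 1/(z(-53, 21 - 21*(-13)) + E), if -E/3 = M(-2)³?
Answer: -4/30085 ≈ -0.00013296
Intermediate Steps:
z(f, H) = H²/8 + 1499*f/4 (z(f, H) = (2998*f + H*H)/8 = (2998*f + H²)/8 = (H² + 2998*f)/8 = H²/8 + 1499*f/4)
E = 1536 (E = -3*(-8)³ = -3*(-512) = 1536)
1/(z(-53, 21 - 21*(-13)) + E) = 1/(((21 - 21*(-13))²/8 + (1499/4)*(-53)) + 1536) = 1/(((21 + 273)²/8 - 79447/4) + 1536) = 1/(((⅛)*294² - 79447/4) + 1536) = 1/(((⅛)*86436 - 79447/4) + 1536) = 1/((21609/2 - 79447/4) + 1536) = 1/(-36229/4 + 1536) = 1/(-30085/4) = -4/30085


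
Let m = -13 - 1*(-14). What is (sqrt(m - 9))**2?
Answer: -8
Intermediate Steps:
m = 1 (m = -13 + 14 = 1)
(sqrt(m - 9))**2 = (sqrt(1 - 9))**2 = (sqrt(-8))**2 = (2*I*sqrt(2))**2 = -8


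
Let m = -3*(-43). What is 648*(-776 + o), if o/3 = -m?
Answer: -753624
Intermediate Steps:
m = 129
o = -387 (o = 3*(-1*129) = 3*(-129) = -387)
648*(-776 + o) = 648*(-776 - 387) = 648*(-1163) = -753624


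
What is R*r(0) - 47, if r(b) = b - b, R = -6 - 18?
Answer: -47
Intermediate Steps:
R = -24
r(b) = 0
R*r(0) - 47 = -24*0 - 47 = 0 - 47 = -47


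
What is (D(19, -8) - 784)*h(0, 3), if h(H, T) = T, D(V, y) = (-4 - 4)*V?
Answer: -2808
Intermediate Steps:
D(V, y) = -8*V
(D(19, -8) - 784)*h(0, 3) = (-8*19 - 784)*3 = (-152 - 784)*3 = -936*3 = -2808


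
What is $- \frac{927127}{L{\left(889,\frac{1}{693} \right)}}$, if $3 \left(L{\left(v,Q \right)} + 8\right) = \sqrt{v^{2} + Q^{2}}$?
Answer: $- \frac{16029065326428}{189637123253} - \frac{1927497033 \sqrt{379550869930}}{379274246506} \approx -3215.5$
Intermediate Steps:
$L{\left(v,Q \right)} = -8 + \frac{\sqrt{Q^{2} + v^{2}}}{3}$ ($L{\left(v,Q \right)} = -8 + \frac{\sqrt{v^{2} + Q^{2}}}{3} = -8 + \frac{\sqrt{Q^{2} + v^{2}}}{3}$)
$- \frac{927127}{L{\left(889,\frac{1}{693} \right)}} = - \frac{927127}{-8 + \frac{\sqrt{\left(\frac{1}{693}\right)^{2} + 889^{2}}}{3}} = - \frac{927127}{-8 + \frac{\sqrt{\left(\frac{1}{693}\right)^{2} + 790321}}{3}} = - \frac{927127}{-8 + \frac{\sqrt{\frac{1}{480249} + 790321}}{3}} = - \frac{927127}{-8 + \frac{\sqrt{\frac{379550869930}{480249}}}{3}} = - \frac{927127}{-8 + \frac{\frac{1}{693} \sqrt{379550869930}}{3}} = - \frac{927127}{-8 + \frac{\sqrt{379550869930}}{2079}}$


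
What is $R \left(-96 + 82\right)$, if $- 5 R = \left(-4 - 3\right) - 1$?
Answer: $- \frac{112}{5} \approx -22.4$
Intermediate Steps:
$R = \frac{8}{5}$ ($R = - \frac{\left(-4 - 3\right) - 1}{5} = - \frac{-7 - 1}{5} = \left(- \frac{1}{5}\right) \left(-8\right) = \frac{8}{5} \approx 1.6$)
$R \left(-96 + 82\right) = \frac{8 \left(-96 + 82\right)}{5} = \frac{8}{5} \left(-14\right) = - \frac{112}{5}$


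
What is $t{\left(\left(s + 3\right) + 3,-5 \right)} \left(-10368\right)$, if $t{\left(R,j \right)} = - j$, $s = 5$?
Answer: $-51840$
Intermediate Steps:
$t{\left(\left(s + 3\right) + 3,-5 \right)} \left(-10368\right) = \left(-1\right) \left(-5\right) \left(-10368\right) = 5 \left(-10368\right) = -51840$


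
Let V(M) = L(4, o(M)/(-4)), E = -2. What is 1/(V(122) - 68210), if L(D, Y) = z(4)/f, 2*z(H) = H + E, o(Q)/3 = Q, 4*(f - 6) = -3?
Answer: -21/1432406 ≈ -1.4661e-5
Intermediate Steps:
f = 21/4 (f = 6 + (¼)*(-3) = 6 - ¾ = 21/4 ≈ 5.2500)
o(Q) = 3*Q
z(H) = -1 + H/2 (z(H) = (H - 2)/2 = (-2 + H)/2 = -1 + H/2)
L(D, Y) = 4/21 (L(D, Y) = (-1 + (½)*4)/(21/4) = (-1 + 2)*(4/21) = 1*(4/21) = 4/21)
V(M) = 4/21
1/(V(122) - 68210) = 1/(4/21 - 68210) = 1/(-1432406/21) = -21/1432406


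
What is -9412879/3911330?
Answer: -9412879/3911330 ≈ -2.4066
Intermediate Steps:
-9412879/3911330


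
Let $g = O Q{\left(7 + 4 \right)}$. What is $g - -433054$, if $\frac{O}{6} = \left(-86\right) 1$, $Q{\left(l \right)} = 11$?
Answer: $427378$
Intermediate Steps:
$O = -516$ ($O = 6 \left(\left(-86\right) 1\right) = 6 \left(-86\right) = -516$)
$g = -5676$ ($g = \left(-516\right) 11 = -5676$)
$g - -433054 = -5676 - -433054 = -5676 + 433054 = 427378$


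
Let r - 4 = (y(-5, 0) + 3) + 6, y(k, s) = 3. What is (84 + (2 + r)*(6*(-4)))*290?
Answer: -100920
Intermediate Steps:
r = 16 (r = 4 + ((3 + 3) + 6) = 4 + (6 + 6) = 4 + 12 = 16)
(84 + (2 + r)*(6*(-4)))*290 = (84 + (2 + 16)*(6*(-4)))*290 = (84 + 18*(-24))*290 = (84 - 432)*290 = -348*290 = -100920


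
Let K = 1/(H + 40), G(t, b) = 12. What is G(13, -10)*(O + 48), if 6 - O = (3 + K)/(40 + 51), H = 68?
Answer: 40799/63 ≈ 647.60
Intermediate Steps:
K = 1/108 (K = 1/(68 + 40) = 1/108 ≈ 0.0092593)
O = 4511/756 (O = 6 - (3 + 1/108)/(40 + 51) = 6 - 325/(108*91) = 6 - 1*25/756 = 6 - 25/756 = 4511/756 ≈ 5.9669)
G(13, -10)*(O + 48) = 12*(4511/756 + 48) = 12*(40799/756) = 40799/63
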